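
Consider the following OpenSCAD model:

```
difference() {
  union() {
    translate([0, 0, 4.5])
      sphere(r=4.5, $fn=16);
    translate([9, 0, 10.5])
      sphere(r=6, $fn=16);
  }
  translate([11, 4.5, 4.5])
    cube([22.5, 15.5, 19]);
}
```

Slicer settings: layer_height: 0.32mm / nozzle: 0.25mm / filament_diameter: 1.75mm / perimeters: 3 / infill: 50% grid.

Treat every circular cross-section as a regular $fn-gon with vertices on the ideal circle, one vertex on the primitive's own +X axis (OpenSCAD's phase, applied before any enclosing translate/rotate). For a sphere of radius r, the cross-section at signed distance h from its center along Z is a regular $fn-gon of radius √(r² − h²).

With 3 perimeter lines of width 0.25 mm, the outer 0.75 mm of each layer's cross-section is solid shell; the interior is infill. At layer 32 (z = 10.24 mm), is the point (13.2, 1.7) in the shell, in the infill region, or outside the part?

infill

At z = 10.24 mm: the sphere is not intersected at this z (|z−center|=5.740 > r=4.5); the sphere at (9, 0): section is a regular 16-gon, circumradius = √(r²−h²) = √(6²−0.26²) = 5.994; Taking the union: only the r=6 sphere at (9, 0) is present, so the union is just that shape — 1 connected region; the 22.5×15.5 cube at (11, 4.5) contributes its full rectangle; After the difference (first − rest): starting from the result so far, the 22.5×15.5 cube at (11, 4.5) partially overlaps it — only the 1.12 mm² overlap (of its 348.75 mm²) is removed, clipping the outline — 1 connected region. Overall, the cross-section is a single solid region. The nearest boundary edge runs (14.54, 2.29)→(14.99, 0.00); distance from the point to it = 1.43 mm. The point is inside the cross-section and 1.43 mm from the nearest boundary — more than the 0.75 mm shell width (3 × 0.25), so it's in the infill interior.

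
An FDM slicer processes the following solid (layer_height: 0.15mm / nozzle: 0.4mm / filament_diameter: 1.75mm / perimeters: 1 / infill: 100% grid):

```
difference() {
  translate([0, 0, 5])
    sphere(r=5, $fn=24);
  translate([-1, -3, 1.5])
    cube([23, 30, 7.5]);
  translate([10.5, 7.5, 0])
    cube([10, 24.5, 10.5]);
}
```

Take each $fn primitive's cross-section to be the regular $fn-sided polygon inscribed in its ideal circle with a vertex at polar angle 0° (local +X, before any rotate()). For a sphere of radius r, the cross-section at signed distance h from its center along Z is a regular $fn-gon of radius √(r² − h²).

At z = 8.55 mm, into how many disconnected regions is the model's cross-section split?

1

At z = 8.55 mm: the r=5 sphere slices to a regular 24-gon of circumradius 3.521 (√(r²−h²) with h=3.55 from center); the 23×30 cube at (-1, -3) contributes its full rectangle; the cube at (10.5, 7.5) is present — its section is the full 10×24.5 rectangle; Taking the first minus the rest: starting from the r=5 sphere, the 23×30 cube at (-1, -3) partially overlaps it — only the 25.09 mm² overlap (of its 690.00 mm²) is removed, clipping the outline; the 10×24.5 cube at (10.5, 7.5) misses the remaining region (no effect) — 1 connected region. The result has 1 disconnected region.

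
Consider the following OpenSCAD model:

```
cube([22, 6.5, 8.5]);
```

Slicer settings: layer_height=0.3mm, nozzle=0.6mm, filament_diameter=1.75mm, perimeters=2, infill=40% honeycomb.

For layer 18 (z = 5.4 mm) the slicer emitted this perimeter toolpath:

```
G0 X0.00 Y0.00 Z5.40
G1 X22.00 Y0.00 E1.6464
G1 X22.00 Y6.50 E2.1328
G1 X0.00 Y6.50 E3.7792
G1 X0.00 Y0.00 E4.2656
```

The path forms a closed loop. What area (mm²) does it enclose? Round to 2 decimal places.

Apply the shoelace formula to the sequence of (X, Y) vertices; enclosed area = 143.00 mm².

143.00 mm²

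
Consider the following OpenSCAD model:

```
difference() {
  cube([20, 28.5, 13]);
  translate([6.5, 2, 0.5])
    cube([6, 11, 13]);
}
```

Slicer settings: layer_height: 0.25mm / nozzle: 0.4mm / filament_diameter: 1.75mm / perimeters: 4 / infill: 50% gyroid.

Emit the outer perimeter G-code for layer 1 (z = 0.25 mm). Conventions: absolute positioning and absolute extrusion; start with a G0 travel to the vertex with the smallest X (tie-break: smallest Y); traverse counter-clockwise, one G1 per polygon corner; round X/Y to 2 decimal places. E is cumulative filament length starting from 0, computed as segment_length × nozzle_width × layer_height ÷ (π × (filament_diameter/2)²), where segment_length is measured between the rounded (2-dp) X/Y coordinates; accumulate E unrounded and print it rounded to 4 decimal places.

At z = 0.25 mm: the 20×28.5 cube contributes its full rectangle; the cube at (6.5, 2) is absent (z outside [0.5, 13.5]); Taking the first minus the rest: none of the subtracted shapes is present at this height, so the 20×28.5 cube is unchanged — 1 connected region. The outline is a single polygon with 4 vertices. Extrusion per mm of travel: 0.4 × 0.25 / (π × 0.875²) = 0.041575. Accumulating E over each segment gives final E = 4.0328.

G0 X0.00 Y0.00 Z0.25
G1 X20.00 Y0.00 E0.8315
G1 X20.00 Y28.50 E2.0164
G1 X0.00 Y28.50 E2.8479
G1 X0.00 Y0.00 E4.0328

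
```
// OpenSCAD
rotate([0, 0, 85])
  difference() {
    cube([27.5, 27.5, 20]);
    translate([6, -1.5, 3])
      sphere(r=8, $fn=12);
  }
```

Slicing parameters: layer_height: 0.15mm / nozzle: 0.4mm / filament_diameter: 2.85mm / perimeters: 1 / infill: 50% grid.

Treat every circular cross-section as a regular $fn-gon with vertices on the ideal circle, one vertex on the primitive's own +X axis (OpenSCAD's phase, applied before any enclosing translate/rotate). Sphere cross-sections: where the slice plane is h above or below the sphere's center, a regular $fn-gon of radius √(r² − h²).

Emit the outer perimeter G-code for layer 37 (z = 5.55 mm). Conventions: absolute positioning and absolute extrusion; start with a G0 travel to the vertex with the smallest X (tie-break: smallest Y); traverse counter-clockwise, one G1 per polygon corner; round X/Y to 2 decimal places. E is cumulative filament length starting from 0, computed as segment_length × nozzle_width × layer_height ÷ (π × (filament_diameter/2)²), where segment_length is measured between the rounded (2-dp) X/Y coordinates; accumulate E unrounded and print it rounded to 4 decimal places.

At z = 5.55 mm: the 27.5×27.5 cube contributes its full rectangle; the r=8 sphere at (6, -1.5) slices to a regular 12-gon of circumradius 7.583 (√(r²−h²) with h=2.55 from center); Subtracting the remaining from the first: starting from the 27.5×27.5 cube, the r=8 sphere at (6, -1.5) partially overlaps it — only the 61.94 mm² overlap (of its 172.49 mm²) is removed, clipping the outline — 1 connected region; (rotated 85° about Z; rotation is an isometry so areas/perimeters/island counts are preserved). The outline is a single polygon with 9 vertices. Extrusion per mm of travel: 0.4 × 0.15 / (π × 1.425²) = 0.009405. Accumulating E over each segment gives final E = 1.0463.

G0 X-27.40 Y2.40 Z5.55
G1 X-2.85 Y0.25 E0.2318
G1 X-4.86 Y2.64 E0.2612
G1 X-5.54 Y6.51 E0.2981
G1 X-4.19 Y10.20 E0.3351
G1 X-1.19 Y12.72 E0.3719
G1 X1.15 Y13.13 E0.3943
G1 X2.40 Y27.40 E0.5290
G1 X-25.00 Y29.79 E0.7877
G1 X-27.40 Y2.40 E1.0463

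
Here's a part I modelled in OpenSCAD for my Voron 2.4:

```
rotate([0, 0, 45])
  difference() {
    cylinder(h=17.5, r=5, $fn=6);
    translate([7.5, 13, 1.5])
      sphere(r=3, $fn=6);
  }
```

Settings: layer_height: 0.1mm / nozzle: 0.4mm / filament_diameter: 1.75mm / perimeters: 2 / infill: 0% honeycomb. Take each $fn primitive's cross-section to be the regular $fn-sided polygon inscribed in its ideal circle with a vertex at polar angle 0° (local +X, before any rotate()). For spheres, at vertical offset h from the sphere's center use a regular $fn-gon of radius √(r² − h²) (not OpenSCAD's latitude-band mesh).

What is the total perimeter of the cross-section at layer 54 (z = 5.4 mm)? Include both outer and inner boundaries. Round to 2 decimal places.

30.00 mm

At z = 5.4 mm: the cylinder: section is a regular 6-gon, circumradius r=5 (perimeter = 2·6·5.000·sin(180°/6) = 30.00 mm); the sphere at (7.5, 13) does not reach this height (|z−center|=3.900 > r=3); After the difference (first − rest): none of the subtracted shapes is present at this height, so the r=5 cylinder is unchanged — boundary = 30.00 mm; (whole slice rotated 45° about Z — lengths, areas and connectivity unchanged). Overall, the cross-section is a single solid region. Total boundary length (outer) = 30.00 mm.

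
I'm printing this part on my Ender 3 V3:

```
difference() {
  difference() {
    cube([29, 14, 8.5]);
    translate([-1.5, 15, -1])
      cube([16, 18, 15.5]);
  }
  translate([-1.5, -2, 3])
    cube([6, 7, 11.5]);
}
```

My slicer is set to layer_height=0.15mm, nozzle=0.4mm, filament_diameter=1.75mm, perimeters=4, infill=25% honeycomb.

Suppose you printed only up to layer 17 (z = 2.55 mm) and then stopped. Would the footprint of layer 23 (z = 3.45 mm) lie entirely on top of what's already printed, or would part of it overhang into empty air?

entirely on top

Compare the two slices. At z = 2.55: the 29×14 cube contributes its full rectangle (area 406.00 mm²); the cube at (-1.5, 15) (footprint 16×18) is included at this height (area 288.00 mm²); After the difference (first − rest): starting from the 29×14 cube (406.00 mm²), the 16×18 cube at (-1.5, 15) misses the remaining region (no effect) — area = 406.00 mm²; the cube at (-1.5, -2) does not reach this height (z outside [3, 14.5]); Taking the first minus the rest: none of the subtracted shapes is present at this height, so the result so far is unchanged — area = 406.00 mm². At z = 3.45: the cube is present — its section is the full 29×14 rectangle (area 406.00 mm²); the cube at (-1.5, 15) is present — its section is the full 16×18 rectangle (area 288.00 mm²); After the difference (first − rest): starting from the 29×14 cube (406.00 mm²), the 16×18 cube at (-1.5, 15) misses the remaining region (no effect) — area = 406.00 mm²; the cube at (-1.5, -2) (footprint 6×7) is included at this height (area 42.00 mm²); After the difference (first − rest): starting from that combined region (406.00 mm²), the 6×7 cube at (-1.5, -2) partially overlaps it — only the 22.50 mm² overlap (of its 42.00 mm²) is removed, clipping the outline — area = 383.50 mm². Checking containment: the cross-section at z = 3.45 is a subset of the cross-section at z = 2.55.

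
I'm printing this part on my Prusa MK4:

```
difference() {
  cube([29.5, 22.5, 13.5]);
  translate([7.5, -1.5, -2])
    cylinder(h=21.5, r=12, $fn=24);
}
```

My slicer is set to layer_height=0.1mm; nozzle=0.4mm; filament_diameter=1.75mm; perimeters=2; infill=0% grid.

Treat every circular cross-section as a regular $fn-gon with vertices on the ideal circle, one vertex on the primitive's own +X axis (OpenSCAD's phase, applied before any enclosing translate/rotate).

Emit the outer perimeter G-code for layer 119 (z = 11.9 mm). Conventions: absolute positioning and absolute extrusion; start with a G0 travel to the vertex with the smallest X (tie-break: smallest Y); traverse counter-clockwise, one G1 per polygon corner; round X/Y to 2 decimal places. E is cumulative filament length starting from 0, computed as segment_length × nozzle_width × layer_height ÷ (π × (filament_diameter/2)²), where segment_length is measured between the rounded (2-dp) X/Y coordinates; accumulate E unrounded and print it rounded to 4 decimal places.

G0 X0.00 Y7.74 Z11.90
G1 X1.50 Y8.89 E0.0314
G1 X4.39 Y10.09 E0.0835
G1 X7.50 Y10.50 E0.1356
G1 X10.61 Y10.09 E0.1878
G1 X13.50 Y8.89 E0.2398
G1 X15.99 Y6.99 E0.2919
G1 X17.89 Y4.50 E0.3440
G1 X19.09 Y1.61 E0.3961
G1 X19.30 Y0.00 E0.4231
G1 X29.50 Y0.00 E0.5927
G1 X29.50 Y22.50 E0.9669
G1 X0.00 Y22.50 E1.4575
G1 X0.00 Y7.74 E1.7029

At z = 11.9 mm: the 29.5×22.5 cube contributes its full rectangle; the r=12 cylinder at (7.5, -1.5) gives a regular 24-gon of circumradius 12 (constant along its height); Subtracting the remaining from the first: starting from the 29.5×22.5 cube, the r=12 cylinder at (7.5, -1.5) partially overlaps it — only the 165.88 mm² overlap (of its 447.24 mm²) is removed, clipping the outline — 1 connected region. The outline is a single polygon with 13 vertices. Extrusion per mm of travel: 0.4 × 0.1 / (π × 0.875²) = 0.016630. Accumulating E over each segment gives final E = 1.7029.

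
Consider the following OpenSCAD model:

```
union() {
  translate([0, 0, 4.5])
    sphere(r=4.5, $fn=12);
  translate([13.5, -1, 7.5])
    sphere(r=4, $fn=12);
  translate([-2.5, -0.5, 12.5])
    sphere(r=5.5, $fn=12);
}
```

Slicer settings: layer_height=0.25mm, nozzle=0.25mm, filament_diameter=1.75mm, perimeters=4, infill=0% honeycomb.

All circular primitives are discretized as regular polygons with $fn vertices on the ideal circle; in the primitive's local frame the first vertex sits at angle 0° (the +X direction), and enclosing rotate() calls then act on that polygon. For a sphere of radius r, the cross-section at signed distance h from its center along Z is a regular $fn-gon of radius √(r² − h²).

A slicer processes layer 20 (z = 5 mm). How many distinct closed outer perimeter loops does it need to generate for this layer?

At z = 5 mm: the r=4.5 sphere slices to a regular 12-gon of circumradius 4.472 (√(r²−h²) with h=0.5 from center); the r=4 sphere at (13.5, -1) slices to a regular 12-gon of circumradius 3.122 (√(r²−h²) with h=2.5 from center); the sphere at (-2.5, -0.5) does not reach this height (|z−center|=7.500 > r=5.5); Combining (union): the 2 present regions are separate (no shared area or edge), so areas and boundary lengths simply add and each stays a separate island — 2 connected regions. The result has 2 disconnected regions.

2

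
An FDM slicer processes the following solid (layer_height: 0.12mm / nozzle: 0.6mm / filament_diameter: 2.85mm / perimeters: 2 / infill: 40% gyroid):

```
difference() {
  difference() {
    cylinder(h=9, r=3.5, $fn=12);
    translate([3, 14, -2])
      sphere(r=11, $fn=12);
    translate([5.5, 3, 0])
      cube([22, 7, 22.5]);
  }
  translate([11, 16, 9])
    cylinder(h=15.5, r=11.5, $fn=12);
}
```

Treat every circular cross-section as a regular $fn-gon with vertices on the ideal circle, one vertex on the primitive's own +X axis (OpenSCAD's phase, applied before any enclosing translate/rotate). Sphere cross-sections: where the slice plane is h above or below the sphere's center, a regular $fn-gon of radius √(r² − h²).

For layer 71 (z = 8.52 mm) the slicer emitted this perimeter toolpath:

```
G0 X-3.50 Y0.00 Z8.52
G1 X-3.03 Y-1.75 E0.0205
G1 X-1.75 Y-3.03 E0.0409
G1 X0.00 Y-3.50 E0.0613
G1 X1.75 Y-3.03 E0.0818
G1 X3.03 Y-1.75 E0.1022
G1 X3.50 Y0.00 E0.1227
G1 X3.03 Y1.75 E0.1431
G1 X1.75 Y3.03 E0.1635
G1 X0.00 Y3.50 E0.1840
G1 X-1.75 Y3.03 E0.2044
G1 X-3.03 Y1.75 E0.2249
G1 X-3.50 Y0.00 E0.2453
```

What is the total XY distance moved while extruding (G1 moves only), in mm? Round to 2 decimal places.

Sum the Euclidean lengths of each G1 segment: total = 21.74 mm.

21.74 mm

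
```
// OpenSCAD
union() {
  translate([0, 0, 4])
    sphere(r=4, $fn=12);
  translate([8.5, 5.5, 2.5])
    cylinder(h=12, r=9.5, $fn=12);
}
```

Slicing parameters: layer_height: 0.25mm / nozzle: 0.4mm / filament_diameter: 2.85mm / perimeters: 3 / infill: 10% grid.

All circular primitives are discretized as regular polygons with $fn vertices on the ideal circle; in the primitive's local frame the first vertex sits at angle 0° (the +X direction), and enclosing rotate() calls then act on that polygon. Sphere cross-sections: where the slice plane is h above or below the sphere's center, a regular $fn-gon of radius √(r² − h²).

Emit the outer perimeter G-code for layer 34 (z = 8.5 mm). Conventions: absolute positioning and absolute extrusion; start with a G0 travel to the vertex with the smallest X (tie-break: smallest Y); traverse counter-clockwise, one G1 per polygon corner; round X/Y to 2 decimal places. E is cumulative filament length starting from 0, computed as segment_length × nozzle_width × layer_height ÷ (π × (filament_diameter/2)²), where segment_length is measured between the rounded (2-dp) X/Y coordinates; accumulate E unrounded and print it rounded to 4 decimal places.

G0 X-1.00 Y5.50 Z8.50
G1 X0.27 Y0.75 E0.0771
G1 X3.75 Y-2.73 E0.1542
G1 X8.50 Y-4.00 E0.2313
G1 X13.25 Y-2.73 E0.3084
G1 X16.73 Y0.75 E0.3855
G1 X18.00 Y5.50 E0.4626
G1 X16.73 Y10.25 E0.5397
G1 X13.25 Y13.73 E0.6168
G1 X8.50 Y15.00 E0.6939
G1 X3.75 Y13.73 E0.7710
G1 X0.27 Y10.25 E0.8481
G1 X-1.00 Y5.50 E0.9252

At z = 8.5 mm: the sphere does not reach this height (|z−center|=4.500 > r=4); the r=9.5 cylinder at (8.5, 5.5) contributes a regular 12-gon of circumradius 9.5; Taking the union: only the r=9.5 cylinder at (8.5, 5.5) is present, so the union is just that shape — 1 connected region. The outline is a single polygon with 12 vertices. Extrusion per mm of travel: 0.4 × 0.25 / (π × 1.425²) = 0.015675. Accumulating E over each segment gives final E = 0.9252.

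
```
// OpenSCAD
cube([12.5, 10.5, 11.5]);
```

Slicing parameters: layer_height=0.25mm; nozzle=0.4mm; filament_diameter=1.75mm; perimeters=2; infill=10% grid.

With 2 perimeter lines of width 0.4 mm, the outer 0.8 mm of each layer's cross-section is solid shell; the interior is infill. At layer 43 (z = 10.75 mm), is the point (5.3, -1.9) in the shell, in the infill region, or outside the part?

outside

At z = 10.75 mm: the 12.5×10.5 cube contributes its full rectangle. Overall, the cross-section is a single solid region. The nearest boundary edge runs (0.00, 0.00)→(12.50, 0.00); distance from the point to it = 1.90 mm. The point is not inside any of the regions above, so it lies outside the cross-section (1.90 mm from the nearest boundary).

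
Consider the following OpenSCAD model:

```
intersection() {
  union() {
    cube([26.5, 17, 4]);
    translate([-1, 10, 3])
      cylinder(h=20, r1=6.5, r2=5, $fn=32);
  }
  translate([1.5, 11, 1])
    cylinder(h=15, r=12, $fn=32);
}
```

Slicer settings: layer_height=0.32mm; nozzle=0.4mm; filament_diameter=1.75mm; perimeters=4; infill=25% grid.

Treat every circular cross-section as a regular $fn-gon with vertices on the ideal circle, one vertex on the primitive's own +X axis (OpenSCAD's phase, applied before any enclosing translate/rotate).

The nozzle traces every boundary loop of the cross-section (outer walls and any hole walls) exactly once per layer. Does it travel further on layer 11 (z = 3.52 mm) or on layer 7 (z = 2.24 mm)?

Layer 11 (z = 3.52): the 26.5×17 cube contributes its full rectangle (perimeter 87.00 mm); the cone at (-1, 10) (r1=6.5→r2=5) has section circumradius 6.461 here — a regular 32-gon (perimeter = 2·32·6.461·sin(180°/32) = 40.53 mm); Taking the union: the regions partially overlap (shared area 52.33 mm²), so the edge portions inside another operand are dropped and the merged outline is re-measured after clipping — boundary = 96.55 mm; the cylinder at (1.5, 11): section is a regular 32-gon, circumradius r=12 (perimeter = 2·32·12.000·sin(180°/32) = 75.28 mm); After intersecting: the r=12 cylinder at (1.5, 11) partially overlaps that combined region; clipping to the common part keeps 281.43 mm² — boundary = 64.87 mm. So its perimeter = 64.87 mm. Layer 7 (z = 2.24): the 26.5×17 cube contributes its full rectangle (perimeter 87.00 mm); the cone at (-1, 10) is absent (z outside [3, 23]); Taking the union: only the 26.5×17 cube is present, so the union is just that shape — boundary = 87.00 mm; the cylinder at (1.5, 11): section is a regular 32-gon, circumradius r=12 (perimeter = 2·32·12.000·sin(180°/32) = 75.28 mm); Taking the intersection: the r=12 cylinder at (1.5, 11) partially overlaps the result so far; clipping to the common part keeps 203.46 mm² — boundary = 55.32 mm. So its perimeter = 55.32 mm. Layer 11 is larger (64.87 vs 55.32 mm).

layer 11 (z = 3.52 mm)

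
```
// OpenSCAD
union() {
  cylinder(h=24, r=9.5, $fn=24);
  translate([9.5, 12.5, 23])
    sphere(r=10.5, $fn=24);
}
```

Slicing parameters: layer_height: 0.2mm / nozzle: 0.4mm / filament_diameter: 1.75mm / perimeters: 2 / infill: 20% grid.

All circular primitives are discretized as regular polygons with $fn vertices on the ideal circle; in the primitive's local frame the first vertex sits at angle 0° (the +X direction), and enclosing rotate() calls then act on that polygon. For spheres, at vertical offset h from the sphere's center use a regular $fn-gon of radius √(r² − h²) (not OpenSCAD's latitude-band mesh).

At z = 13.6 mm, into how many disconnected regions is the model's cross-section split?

2

At z = 13.6 mm: the r=9.5 cylinder contributes a regular 24-gon of circumradius 9.5; the r=10.5 sphere at (9.5, 12.5) slices to a regular 24-gon of circumradius 4.679 (√(r²−h²) with h=9.4 from center); Taking the union: the 2 present regions are separate (no shared area or edge), so areas and boundary lengths simply add and each stays a separate island — 2 connected regions. The result has 2 disconnected regions.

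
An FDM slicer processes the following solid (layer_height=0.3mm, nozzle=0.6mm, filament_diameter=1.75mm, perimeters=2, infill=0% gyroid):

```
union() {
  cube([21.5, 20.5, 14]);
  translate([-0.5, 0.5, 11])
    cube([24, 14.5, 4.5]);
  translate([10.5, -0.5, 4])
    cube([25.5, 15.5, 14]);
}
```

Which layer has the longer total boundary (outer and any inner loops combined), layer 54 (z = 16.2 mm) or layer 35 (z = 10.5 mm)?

Layer 54 (z = 16.2): the cube is not intersected at this z (z outside [0, 14]); the cube at (-0.5, 0.5) is not intersected at this z (z outside [11, 15.5]); the 25.5×15.5 cube at (10.5, -0.5) contributes its full rectangle (perimeter 82.00 mm); Taking the union: only the 25.5×15.5 cube at (10.5, -0.5) is present, so the union is just that shape — boundary = 82.00 mm. So its perimeter = 82.00 mm. Layer 35 (z = 10.5): the cube is present — its section is the full 21.5×20.5 rectangle (perimeter 84.00 mm); the cube at (-0.5, 0.5) does not reach this height (z outside [11, 15.5]); the cube at (10.5, -0.5) (footprint 25.5×15.5) is included at this height (perimeter 82.00 mm); Merging all regions: the regions partially overlap (shared area 165.00 mm²), so the edge portions inside another operand are dropped and the merged outline is re-measured after clipping — boundary = 114.00 mm. So its perimeter = 114.00 mm. Layer 35 is larger (114.00 vs 82.00 mm).

layer 35 (z = 10.5 mm)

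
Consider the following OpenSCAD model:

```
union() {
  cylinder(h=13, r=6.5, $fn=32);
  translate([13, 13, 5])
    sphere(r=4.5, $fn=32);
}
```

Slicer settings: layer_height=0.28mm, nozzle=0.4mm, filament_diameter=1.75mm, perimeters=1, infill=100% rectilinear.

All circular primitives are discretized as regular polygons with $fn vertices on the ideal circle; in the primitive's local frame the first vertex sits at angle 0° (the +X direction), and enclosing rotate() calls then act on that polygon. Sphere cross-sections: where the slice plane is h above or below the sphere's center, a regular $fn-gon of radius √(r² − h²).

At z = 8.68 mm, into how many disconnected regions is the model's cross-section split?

At z = 8.68 mm: the cylinder: section is a regular 32-gon, circumradius r=6.5; the r=4.5 sphere at (13, 13) slices to a regular 32-gon of circumradius 2.590 (√(r²−h²) with h=3.68 from center); Taking the union: the 2 present regions are separate (no shared area or edge), so areas and boundary lengths simply add and each stays a separate island — 2 connected regions. The result has 2 disconnected regions.

2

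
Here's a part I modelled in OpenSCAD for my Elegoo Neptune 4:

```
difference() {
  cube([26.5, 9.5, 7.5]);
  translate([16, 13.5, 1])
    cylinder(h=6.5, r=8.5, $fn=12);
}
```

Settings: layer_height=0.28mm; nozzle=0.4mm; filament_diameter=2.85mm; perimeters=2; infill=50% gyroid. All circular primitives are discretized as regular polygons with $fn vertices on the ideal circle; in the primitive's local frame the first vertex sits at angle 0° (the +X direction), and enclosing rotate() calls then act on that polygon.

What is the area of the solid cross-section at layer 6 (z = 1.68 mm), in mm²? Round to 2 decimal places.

207.09 mm²

At z = 1.68 mm: the cube (footprint 26.5×9.5) is included at this height (area 251.75 mm²); the r=8.5 cylinder at (16, 13.5) contributes a regular 12-gon of circumradius 8.5 (area = (12/2)·8.500²·sin(360°/12) = 216.75 mm²); Subtracting the remaining from the first: starting from the 26.5×9.5 cube (251.75 mm²), the r=8.5 cylinder at (16, 13.5) partially overlaps it — only the 44.66 mm² overlap (of its 216.75 mm²) is removed, clipping the outline — area = 207.09 mm². Overall, the cross-section is a single solid region. Net area = 207.09 mm².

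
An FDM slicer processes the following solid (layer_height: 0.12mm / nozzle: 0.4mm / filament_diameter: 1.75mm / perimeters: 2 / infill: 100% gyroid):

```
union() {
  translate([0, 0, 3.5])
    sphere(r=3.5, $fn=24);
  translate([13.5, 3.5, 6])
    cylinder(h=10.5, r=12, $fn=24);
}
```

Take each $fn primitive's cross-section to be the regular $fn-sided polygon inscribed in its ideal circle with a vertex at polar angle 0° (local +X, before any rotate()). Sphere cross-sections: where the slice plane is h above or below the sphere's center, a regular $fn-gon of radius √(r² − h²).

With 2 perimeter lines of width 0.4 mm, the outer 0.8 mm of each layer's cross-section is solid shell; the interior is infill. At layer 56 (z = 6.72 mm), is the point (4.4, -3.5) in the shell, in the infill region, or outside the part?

shell

At z = 6.72 mm: the sphere: section is a regular 24-gon, circumradius = √(r²−h²) = √(3.5²−3.22²) = 1.372; the cylinder at (13.5, 3.5): section is a regular 24-gon, circumradius r=12; Merging all regions: the 2 present regions are separate (no shared area or edge), so areas and boundary lengths simply add and each stays a separate island — 2 connected regions. Overall, the cross-section has 2 separate islands. The nearest boundary edge runs (5.01, -4.99)→(3.11, -2.50); distance from the point to it = 0.42 mm. (Shell/infill is judged within the island containing the point — the largest one.) The point is inside the cross-section, 0.42 mm from the nearest boundary — within the 0.8 mm shell band (2 × 0.4).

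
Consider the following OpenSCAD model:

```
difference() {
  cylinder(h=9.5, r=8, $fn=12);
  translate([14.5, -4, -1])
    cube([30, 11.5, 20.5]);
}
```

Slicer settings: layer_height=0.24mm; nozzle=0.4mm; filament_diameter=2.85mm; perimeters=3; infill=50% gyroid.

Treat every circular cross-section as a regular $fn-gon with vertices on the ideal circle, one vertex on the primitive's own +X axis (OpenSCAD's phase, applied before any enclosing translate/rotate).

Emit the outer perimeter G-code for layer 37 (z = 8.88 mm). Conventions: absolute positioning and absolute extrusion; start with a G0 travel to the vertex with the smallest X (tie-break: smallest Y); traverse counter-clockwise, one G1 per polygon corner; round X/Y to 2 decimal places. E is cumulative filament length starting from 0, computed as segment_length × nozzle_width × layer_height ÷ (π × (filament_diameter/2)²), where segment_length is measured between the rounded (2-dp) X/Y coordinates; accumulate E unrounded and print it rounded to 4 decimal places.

At z = 8.88 mm: the r=8 cylinder contributes a regular 12-gon of circumradius 8; the cube at (14.5, -4) (footprint 30×11.5) is included at this height; Taking the first minus the rest: starting from the r=8 cylinder, the 30×11.5 cube at (14.5, -4) misses the remaining region (no effect) — 1 connected region. The outline is a single polygon with 12 vertices. Extrusion per mm of travel: 0.4 × 0.24 / (π × 1.425²) = 0.015048. Accumulating E over each segment gives final E = 0.7479.

G0 X-8.00 Y0.00 Z8.88
G1 X-6.93 Y-4.00 E0.0623
G1 X-4.00 Y-6.93 E0.1247
G1 X0.00 Y-8.00 E0.1870
G1 X4.00 Y-6.93 E0.2493
G1 X6.93 Y-4.00 E0.3116
G1 X8.00 Y0.00 E0.3740
G1 X6.93 Y4.00 E0.4363
G1 X4.00 Y6.93 E0.4986
G1 X0.00 Y8.00 E0.5609
G1 X-4.00 Y6.93 E0.6232
G1 X-6.93 Y4.00 E0.6856
G1 X-8.00 Y0.00 E0.7479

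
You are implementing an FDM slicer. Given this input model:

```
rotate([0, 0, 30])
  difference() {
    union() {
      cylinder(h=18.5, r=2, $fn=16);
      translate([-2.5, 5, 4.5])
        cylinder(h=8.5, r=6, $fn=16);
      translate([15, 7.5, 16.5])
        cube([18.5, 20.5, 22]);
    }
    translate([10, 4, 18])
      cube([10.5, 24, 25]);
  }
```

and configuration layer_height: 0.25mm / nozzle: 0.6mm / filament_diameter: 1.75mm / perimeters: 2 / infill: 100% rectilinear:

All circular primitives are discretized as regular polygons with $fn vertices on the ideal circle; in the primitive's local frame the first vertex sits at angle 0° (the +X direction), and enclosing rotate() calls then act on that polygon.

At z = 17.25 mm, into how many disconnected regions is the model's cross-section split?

At z = 17.25 mm: the cylinder: section is a regular 16-gon, circumradius r=2; the cylinder at (-2.5, 5) is not intersected at this z (z outside [4.5, 13]); the cube at (15, 7.5) (footprint 18.5×20.5) is included at this height; Merging all regions: the 2 present regions are separate (no shared area or edge), so areas and boundary lengths simply add and each stays a separate island — 2 connected regions; the cube at (10, 4) is absent (z outside [18, 43]); After the difference (first − rest): none of the subtracted shapes is present at this height, so the result so far is unchanged — 2 connected regions; (whole slice rotated 30° about Z — lengths, areas and connectivity unchanged). The result has 2 disconnected regions.

2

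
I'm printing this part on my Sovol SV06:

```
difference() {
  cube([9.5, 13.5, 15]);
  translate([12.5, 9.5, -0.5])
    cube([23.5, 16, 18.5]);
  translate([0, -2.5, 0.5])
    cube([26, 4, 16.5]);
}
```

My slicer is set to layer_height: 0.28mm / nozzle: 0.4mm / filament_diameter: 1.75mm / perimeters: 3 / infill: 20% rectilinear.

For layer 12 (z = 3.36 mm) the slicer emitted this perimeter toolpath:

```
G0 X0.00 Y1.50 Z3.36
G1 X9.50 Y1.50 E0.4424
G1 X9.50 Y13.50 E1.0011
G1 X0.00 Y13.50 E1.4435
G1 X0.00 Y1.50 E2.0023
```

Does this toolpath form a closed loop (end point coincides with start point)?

Start point (G0): (0.00, 1.50). End point (last G1): the path returns to the start — closed.

yes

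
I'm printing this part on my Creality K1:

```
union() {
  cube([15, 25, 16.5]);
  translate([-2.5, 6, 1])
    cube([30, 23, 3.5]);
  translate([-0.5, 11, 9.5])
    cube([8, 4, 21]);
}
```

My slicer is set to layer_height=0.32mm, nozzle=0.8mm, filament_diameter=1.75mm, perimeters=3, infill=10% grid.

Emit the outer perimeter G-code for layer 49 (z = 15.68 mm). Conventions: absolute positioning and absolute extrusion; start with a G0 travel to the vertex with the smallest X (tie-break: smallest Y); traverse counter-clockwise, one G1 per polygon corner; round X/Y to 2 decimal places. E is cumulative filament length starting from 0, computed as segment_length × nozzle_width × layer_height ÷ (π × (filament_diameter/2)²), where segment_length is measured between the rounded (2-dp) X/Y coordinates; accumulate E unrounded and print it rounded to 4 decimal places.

At z = 15.68 mm: the 15×25 cube contributes its full rectangle; the cube at (-2.5, 6) is absent (z outside [1, 4.5]); the cube at (-0.5, 11) is present — its section is the full 8×4 rectangle; Combining (union): the regions partially overlap (shared area 30.00 mm²), so overlapping operands fuse into one piece — 1 connected region. The outline is a single polygon with 8 vertices. Extrusion per mm of travel: 0.8 × 0.32 / (π × 0.875²) = 0.106432. Accumulating E over each segment gives final E = 8.6210.

G0 X-0.50 Y11.00 Z15.68
G1 X0.00 Y11.00 E0.0532
G1 X0.00 Y0.00 E1.2240
G1 X15.00 Y0.00 E2.8205
G1 X15.00 Y25.00 E5.4813
G1 X0.00 Y25.00 E7.0778
G1 X0.00 Y15.00 E8.1421
G1 X-0.50 Y15.00 E8.1953
G1 X-0.50 Y11.00 E8.6210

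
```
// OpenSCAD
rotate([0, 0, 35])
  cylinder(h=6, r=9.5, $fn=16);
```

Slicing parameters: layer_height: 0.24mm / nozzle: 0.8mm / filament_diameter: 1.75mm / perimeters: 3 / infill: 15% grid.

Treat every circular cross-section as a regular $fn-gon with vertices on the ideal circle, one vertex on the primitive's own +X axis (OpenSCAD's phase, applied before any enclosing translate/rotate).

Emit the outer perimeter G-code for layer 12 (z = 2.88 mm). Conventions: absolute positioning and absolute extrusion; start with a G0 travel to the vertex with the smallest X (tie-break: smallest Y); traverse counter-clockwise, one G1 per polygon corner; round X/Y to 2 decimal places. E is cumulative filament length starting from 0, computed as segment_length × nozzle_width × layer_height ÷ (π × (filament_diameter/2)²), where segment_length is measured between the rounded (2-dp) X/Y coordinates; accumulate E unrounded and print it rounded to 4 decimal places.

At z = 2.88 mm: the r=9.5 cylinder contributes a regular 16-gon of circumradius 9.5; (whole slice rotated 35° about Z — lengths, areas and connectivity unchanged). The outline is a single polygon with 16 vertices. Extrusion per mm of travel: 0.8 × 0.24 / (π × 0.875²) = 0.079824. Accumulating E over each segment gives final E = 4.7336.

G0 X-9.36 Y1.65 Z2.88
G1 X-9.27 Y-2.06 E0.2962
G1 X-7.78 Y-5.45 E0.5918
G1 X-5.10 Y-8.01 E0.8877
G1 X-1.65 Y-9.36 E1.1834
G1 X2.06 Y-9.27 E1.4796
G1 X5.45 Y-7.78 E1.7752
G1 X8.01 Y-5.10 E2.0711
G1 X9.36 Y-1.65 E2.3668
G1 X9.27 Y2.06 E2.6630
G1 X7.78 Y5.45 E2.9586
G1 X5.10 Y8.01 E3.2545
G1 X1.65 Y9.36 E3.5502
G1 X-2.06 Y9.27 E3.8464
G1 X-5.45 Y7.78 E4.1420
G1 X-8.01 Y5.10 E4.4379
G1 X-9.36 Y1.65 E4.7336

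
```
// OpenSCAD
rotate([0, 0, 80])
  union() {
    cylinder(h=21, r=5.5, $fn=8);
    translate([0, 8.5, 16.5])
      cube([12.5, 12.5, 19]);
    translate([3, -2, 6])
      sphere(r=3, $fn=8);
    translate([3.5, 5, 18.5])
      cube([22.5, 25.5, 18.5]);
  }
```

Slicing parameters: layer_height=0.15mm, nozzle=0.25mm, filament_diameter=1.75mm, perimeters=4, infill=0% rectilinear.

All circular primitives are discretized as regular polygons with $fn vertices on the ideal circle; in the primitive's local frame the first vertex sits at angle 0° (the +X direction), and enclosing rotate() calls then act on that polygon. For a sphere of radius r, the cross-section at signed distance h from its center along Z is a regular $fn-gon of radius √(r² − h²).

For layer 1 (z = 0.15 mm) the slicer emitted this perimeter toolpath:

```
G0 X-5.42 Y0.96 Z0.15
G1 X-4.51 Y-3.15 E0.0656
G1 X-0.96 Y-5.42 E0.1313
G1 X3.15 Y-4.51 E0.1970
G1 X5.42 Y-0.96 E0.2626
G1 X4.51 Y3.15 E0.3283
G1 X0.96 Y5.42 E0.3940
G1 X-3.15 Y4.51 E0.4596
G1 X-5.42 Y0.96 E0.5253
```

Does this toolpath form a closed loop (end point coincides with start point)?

Start point (G0): (-5.42, 0.96). End point (last G1): the path returns to the start — closed.

yes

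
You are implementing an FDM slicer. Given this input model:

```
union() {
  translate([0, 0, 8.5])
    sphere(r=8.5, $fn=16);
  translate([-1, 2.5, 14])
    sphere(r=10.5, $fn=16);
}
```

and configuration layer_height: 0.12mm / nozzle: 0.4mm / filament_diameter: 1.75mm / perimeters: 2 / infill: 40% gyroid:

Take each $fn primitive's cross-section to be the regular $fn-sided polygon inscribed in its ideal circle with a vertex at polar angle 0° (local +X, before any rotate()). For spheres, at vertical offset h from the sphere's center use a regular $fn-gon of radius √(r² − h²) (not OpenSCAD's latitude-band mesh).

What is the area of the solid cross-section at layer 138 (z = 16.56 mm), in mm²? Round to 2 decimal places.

317.46 mm²

At z = 16.56 mm: the sphere: section is a regular 16-gon, circumradius = √(r²−h²) = √(8.5²−8.06²) = 2.699 (area = (16/2)·2.699²·sin(360°/16) = 22.31 mm²); the r=10.5 sphere at (-1, 2.5) contributes a regular 16-gon of circumradius √(10.5²−2.56²) = 10.183 (area = (16/2)·10.183²·sin(360°/16) = 317.46 mm²); Taking the union: the r=8.5 sphere lies entirely inside the r=10.5 sphere at (-1, 2.5), so the union is just the r=10.5 sphere at (-1, 2.5) — area = 317.46 mm². Overall, the cross-section is a single solid region. Net area = 317.46 mm².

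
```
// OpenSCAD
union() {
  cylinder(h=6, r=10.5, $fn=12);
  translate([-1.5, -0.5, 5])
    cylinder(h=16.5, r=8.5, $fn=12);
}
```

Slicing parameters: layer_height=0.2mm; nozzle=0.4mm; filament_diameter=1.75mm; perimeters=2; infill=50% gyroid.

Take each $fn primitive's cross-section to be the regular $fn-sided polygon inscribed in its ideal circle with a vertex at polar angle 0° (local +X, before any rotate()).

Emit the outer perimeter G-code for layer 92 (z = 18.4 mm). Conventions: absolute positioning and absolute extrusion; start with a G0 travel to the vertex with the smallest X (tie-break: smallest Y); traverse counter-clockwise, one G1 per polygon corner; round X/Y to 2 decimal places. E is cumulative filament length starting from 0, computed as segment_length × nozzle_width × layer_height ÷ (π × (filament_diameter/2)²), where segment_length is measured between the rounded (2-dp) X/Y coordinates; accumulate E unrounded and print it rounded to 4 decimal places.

G0 X-10.00 Y-0.50 Z18.40
G1 X-8.86 Y-4.75 E0.1464
G1 X-5.75 Y-7.86 E0.2926
G1 X-1.50 Y-9.00 E0.4390
G1 X2.75 Y-7.86 E0.5853
G1 X5.86 Y-4.75 E0.7316
G1 X7.00 Y-0.50 E0.8780
G1 X5.86 Y3.75 E1.0243
G1 X2.75 Y6.86 E1.1706
G1 X-1.50 Y8.00 E1.3170
G1 X-5.75 Y6.86 E1.4633
G1 X-8.86 Y3.75 E1.6096
G1 X-10.00 Y-0.50 E1.7560

At z = 18.4 mm: the cylinder is absent (z outside [0, 6]); the cylinder at (-1.5, -0.5): section is a regular 12-gon, circumradius r=8.5; Combining (union): only the r=8.5 cylinder at (-1.5, -0.5) is present, so the union is just that shape — 1 connected region. The outline is a single polygon with 12 vertices. Extrusion per mm of travel: 0.4 × 0.2 / (π × 0.875²) = 0.033260. Accumulating E over each segment gives final E = 1.7560.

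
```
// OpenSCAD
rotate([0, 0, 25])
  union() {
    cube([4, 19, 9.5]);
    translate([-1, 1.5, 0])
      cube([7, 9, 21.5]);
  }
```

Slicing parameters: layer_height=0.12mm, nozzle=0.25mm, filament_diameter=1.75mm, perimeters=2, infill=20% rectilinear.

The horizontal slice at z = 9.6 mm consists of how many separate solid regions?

1

At z = 9.6 mm: the cube does not reach this height (z outside [0, 9.5]); the cube at (-1, 1.5) (footprint 7×9) is included at this height; Taking the union: only the 7×9 cube at (-1, 1.5) is present, so the union is just that shape — 1 connected region; (rotated 25° about Z; rotation is an isometry so areas/perimeters/island counts are preserved). The result has 1 disconnected region.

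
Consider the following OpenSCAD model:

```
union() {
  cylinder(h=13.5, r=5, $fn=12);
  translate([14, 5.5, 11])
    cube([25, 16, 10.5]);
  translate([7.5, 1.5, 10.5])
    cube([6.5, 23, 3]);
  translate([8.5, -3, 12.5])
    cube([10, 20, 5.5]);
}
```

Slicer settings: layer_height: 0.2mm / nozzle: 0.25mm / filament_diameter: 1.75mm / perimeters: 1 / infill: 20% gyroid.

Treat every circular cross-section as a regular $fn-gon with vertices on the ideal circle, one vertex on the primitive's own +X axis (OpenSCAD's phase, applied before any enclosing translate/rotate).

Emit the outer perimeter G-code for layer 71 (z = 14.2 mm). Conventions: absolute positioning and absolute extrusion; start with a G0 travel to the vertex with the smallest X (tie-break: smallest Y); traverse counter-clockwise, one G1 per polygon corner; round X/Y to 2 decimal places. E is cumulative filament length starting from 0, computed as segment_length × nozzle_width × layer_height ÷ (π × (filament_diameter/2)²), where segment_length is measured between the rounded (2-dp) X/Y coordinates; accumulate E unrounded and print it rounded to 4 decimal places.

G0 X8.50 Y-3.00 Z14.20
G1 X18.50 Y-3.00 E0.2079
G1 X18.50 Y5.50 E0.3846
G1 X39.00 Y5.50 E0.8107
G1 X39.00 Y21.50 E1.1433
G1 X14.00 Y21.50 E1.6630
G1 X14.00 Y17.00 E1.7566
G1 X8.50 Y17.00 E1.8709
G1 X8.50 Y-3.00 E2.2866

At z = 14.2 mm: the cylinder does not reach this height (z outside [0, 13.5]); the 25×16 cube at (14, 5.5) contributes its full rectangle; the cube at (7.5, 1.5) is absent (z outside [10.5, 13.5]); the 10×20 cube at (8.5, -3) contributes its full rectangle; Taking the union: the regions partially overlap (shared area 51.75 mm²), so overlapping operands fuse into one piece — 1 connected region. The outline is a single polygon with 8 vertices. Extrusion per mm of travel: 0.25 × 0.2 / (π × 0.875²) = 0.020788. Accumulating E over each segment gives final E = 2.2866.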